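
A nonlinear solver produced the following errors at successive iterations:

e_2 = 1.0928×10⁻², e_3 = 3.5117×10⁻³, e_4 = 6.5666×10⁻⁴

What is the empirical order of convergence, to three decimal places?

1.477

p ≈ ln(e_4/e_3) / ln(e_3/e_2)
  = ln(6.5666×10⁻⁴/3.5117×10⁻³) / ln(3.5117×10⁻³/1.0928×10⁻²)
  = ln(0.186992) / ln(0.321349)
  = -1.676689 / -1.135228 ≈ 1.476962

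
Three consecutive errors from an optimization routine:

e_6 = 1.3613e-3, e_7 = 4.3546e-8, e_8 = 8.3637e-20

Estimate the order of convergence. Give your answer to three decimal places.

2.607

p ≈ ln(e_8/e_7) / ln(e_7/e_6)
  = ln(8.3637e-20/4.3546e-8) / ln(4.3546e-8/1.3613e-3)
  = ln(1.92066e-12) / ln(3.19885e-05)
  = -26.978352 / -10.350134 ≈ 2.606570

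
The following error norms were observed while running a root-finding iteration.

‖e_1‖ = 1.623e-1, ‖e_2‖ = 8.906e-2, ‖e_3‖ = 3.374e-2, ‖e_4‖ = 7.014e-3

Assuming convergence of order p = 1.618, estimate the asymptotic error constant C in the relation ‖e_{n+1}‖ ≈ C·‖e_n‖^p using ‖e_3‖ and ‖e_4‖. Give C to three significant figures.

1.69

C ≈ ‖e_4‖ / ‖e_3‖^1.618
  = 7.014e-3 / (3.374e-2)^1.618
  = 7.014e-3 / 0.00415469 ≈ 1.6882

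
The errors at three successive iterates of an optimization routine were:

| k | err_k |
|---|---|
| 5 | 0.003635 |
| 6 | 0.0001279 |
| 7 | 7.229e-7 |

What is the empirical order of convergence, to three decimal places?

p ≈ ln(err_7/err_6) / ln(err_6/err_5)
  = ln(7.229e-7/0.0001279) / ln(0.0001279/0.003635)
  = ln(0.00565207) / ln(0.0351857)
  = -5.175733 / -3.347116 ≈ 1.546326

1.546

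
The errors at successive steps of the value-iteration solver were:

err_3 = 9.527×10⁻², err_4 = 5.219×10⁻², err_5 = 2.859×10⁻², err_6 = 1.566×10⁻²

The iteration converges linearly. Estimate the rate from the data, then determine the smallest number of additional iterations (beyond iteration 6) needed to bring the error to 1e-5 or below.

Rate ρ ≈ err_6/err_5 = 1.566×10⁻²/2.859×10⁻² = 0.5477.
After j more steps, err_{6+j} ≈ 1.566×10⁻²·ρ^j; need ρ^j ≤ 1e-5/1.566×10⁻² = 0.00063857.
j ≥ ln(0.00063857)/ln(0.5477) = -7.3563/-0.60203 = 12.219.
So 13 more iterations are needed.

13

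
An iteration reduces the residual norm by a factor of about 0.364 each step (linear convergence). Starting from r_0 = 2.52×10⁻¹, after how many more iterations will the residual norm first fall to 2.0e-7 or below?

14

After k steps, r_k ≈ 2.52×10⁻¹·0.364^k.
Need 0.364^k ≤ 2.0e-7/2.52×10⁻¹ = 7.93651e-07.
k ≥ ln(7.93651e-07)/ln(0.364) = -14.0466/-1.01060 = 13.899.
Smallest integer k = 14.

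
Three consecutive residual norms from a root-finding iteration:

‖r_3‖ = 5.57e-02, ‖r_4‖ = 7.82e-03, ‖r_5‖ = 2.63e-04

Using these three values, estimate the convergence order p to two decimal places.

1.73

p ≈ ln(‖r_5‖/‖r_4‖) / ln(‖r_4‖/‖r_3‖)
  = ln(2.63e-04/7.82e-03) / ln(7.82e-03/5.57e-02)
  = ln(0.0336317) / ln(0.140395)
  = -3.39229 / -1.96330 ≈ 1.72785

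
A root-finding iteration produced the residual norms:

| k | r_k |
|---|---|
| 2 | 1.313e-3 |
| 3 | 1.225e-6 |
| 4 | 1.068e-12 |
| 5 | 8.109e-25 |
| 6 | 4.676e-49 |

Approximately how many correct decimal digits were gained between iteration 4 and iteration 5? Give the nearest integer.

Digits gained ≈ log₁₀(r_4/r_5) = log₁₀(1.068e-12/8.109e-25) = log₁₀(1.31706e+12) ≈ 12.120.

12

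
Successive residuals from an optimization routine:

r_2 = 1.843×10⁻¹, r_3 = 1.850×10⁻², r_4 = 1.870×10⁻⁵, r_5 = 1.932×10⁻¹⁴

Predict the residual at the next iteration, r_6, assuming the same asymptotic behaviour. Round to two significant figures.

2.1e-41

First estimate the order: p ≈ ln(r_5/r_4) / ln(r_4/r_3) = ln(1.932×10⁻¹⁴/1.870×10⁻⁵)/ln(1.870×10⁻⁵/1.850×10⁻²) = ln(1.03316e-09)/ln(0.00101081) ≈ 2.9999.
Then r_6 ≈ r_5·(r_5/r_4)^p = 1.932×10⁻¹⁴·(1.03316e-09)^2.9999 = 1.932×10⁻¹⁴·1.1051e-27 ≈ 2.135e-41.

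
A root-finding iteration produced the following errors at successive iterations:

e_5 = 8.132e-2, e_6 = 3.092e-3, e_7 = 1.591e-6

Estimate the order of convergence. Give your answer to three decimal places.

2.316

p ≈ ln(e_7/e_6) / ln(e_6/e_5)
  = ln(1.591e-6/3.092e-3) / ln(3.092e-3/8.132e-2)
  = ln(0.000514554) / ln(0.0380226)
  = -7.572210 / -3.269575 ≈ 2.315962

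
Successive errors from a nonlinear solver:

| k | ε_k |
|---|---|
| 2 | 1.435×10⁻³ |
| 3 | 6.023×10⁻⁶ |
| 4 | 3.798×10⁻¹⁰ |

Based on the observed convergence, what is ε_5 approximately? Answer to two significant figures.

First estimate the order: p ≈ ln(ε_4/ε_3) / ln(ε_3/ε_2) = ln(3.798×10⁻¹⁰/6.023×10⁻⁶)/ln(6.023×10⁻⁶/1.435×10⁻³) = ln(6.30583e-05)/ln(0.00419721) ≈ 1.7670.
Then ε_5 ≈ ε_4·(ε_4/ε_3)^p = 3.798×10⁻¹⁰·(6.30583e-05)^1.7670 = 3.798×10⁻¹⁰·3.78569e-08 ≈ 1.438e-17.

1.4e-17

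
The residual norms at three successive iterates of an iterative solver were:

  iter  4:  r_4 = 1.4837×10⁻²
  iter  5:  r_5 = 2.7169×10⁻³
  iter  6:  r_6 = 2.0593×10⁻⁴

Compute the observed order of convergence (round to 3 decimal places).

p ≈ ln(r_6/r_5) / ln(r_5/r_4)
  = ln(2.0593×10⁻⁴/2.7169×10⁻³) / ln(2.7169×10⁻³/1.4837×10⁻²)
  = ln(0.0757959) / ln(0.183117)
  = -2.579711 / -1.697630 ≈ 1.519596

1.520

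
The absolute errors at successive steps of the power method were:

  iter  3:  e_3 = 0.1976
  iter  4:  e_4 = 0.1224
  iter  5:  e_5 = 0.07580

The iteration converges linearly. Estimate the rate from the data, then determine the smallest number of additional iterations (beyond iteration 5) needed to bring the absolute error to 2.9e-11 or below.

46

Rate ρ ≈ e_5/e_4 = 0.07580/0.1224 = 0.6193.
After j more steps, e_{5+j} ≈ 0.07580·ρ^j; need ρ^j ≤ 2.9e-11/0.07580 = 3.82586e-10.
j ≥ ln(3.82586e-10)/ln(0.6193) = -21.6841/-0.47917 = 45.253.
So 46 more iterations are needed.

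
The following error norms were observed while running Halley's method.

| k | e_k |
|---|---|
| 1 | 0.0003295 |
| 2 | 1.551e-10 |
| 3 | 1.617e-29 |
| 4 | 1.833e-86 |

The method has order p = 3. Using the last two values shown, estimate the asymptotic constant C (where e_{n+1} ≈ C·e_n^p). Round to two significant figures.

4.3

C ≈ e_4 / e_3^3
  = 1.833e-86 / (1.617e-29)^3
  = 1.833e-86 / 4.22795e-87 ≈ 4.3354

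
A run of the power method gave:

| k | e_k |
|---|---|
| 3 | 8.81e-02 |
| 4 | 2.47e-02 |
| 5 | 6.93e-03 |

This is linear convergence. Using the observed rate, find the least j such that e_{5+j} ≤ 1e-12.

18

Rate ρ ≈ e_5/e_4 = 6.93e-03/2.47e-02 = 0.2806.
After j more steps, e_{5+j} ≈ 6.93e-03·ρ^j; need ρ^j ≤ 1e-12/6.93e-03 = 1.443e-10.
j ≥ ln(1.443e-10)/ln(0.2806) = -22.6591/-1.27083 = 17.830.
So 18 more iterations are needed.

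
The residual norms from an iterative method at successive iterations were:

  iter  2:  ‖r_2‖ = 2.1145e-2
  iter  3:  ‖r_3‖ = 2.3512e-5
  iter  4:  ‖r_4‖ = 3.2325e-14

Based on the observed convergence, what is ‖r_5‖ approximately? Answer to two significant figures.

8.4e-41

First estimate the order: p ≈ ln(‖r_4‖/‖r_3‖) / ln(‖r_3‖/‖r_2‖) = ln(3.2325e-14/2.3512e-5)/ln(2.3512e-5/2.1145e-2) = ln(1.37483e-09)/ln(0.00111194) ≈ 3.0000.
Then ‖r_5‖ ≈ ‖r_4‖·(‖r_4‖/‖r_3‖)^p = 3.2325e-14·(1.37483e-09)^3.0000 = 3.2325e-14·2.59865e-27 ≈ 8.4e-41.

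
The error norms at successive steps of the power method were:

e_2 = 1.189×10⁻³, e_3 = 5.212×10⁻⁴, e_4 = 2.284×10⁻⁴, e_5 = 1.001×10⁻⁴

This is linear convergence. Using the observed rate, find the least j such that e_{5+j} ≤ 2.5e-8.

Rate ρ ≈ e_5/e_4 = 1.001×10⁻⁴/2.284×10⁻⁴ = 0.4383.
After j more steps, e_{5+j} ≈ 1.001×10⁻⁴·ρ^j; need ρ^j ≤ 2.5e-8/1.001×10⁻⁴ = 0.00024975.
j ≥ ln(0.00024975)/ln(0.4383) = -8.2951/-0.82485 = 10.056.
So 11 more iterations are needed.

11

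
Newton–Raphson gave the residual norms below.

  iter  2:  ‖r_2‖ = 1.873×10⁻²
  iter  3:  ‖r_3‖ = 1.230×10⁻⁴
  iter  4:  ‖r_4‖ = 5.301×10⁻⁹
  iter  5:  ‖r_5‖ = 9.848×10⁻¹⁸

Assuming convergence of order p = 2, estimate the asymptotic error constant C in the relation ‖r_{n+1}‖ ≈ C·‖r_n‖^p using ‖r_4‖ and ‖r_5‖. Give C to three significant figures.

C ≈ ‖r_5‖ / ‖r_4‖^2
  = 9.848×10⁻¹⁸ / (5.301×10⁻⁹)^2
  = 9.848×10⁻¹⁸ / 2.81006e-17 ≈ 0.35046

0.350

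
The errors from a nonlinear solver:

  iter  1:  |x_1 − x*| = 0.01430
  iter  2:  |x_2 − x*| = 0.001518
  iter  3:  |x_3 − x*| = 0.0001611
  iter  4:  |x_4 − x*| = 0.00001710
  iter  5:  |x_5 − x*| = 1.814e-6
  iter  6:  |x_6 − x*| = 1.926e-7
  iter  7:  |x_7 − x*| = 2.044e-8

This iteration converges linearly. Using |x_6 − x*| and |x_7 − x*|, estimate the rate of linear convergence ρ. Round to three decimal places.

0.106

ρ ≈ |x_7 − x*|/|x_6 − x*| = 2.044e-8/1.926e-7 = 0.10613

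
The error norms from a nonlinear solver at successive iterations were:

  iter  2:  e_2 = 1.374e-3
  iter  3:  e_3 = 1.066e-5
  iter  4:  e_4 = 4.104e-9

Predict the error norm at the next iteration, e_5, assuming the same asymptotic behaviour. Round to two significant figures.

First estimate the order: p ≈ ln(e_4/e_3) / ln(e_3/e_2) = ln(4.104e-9/1.066e-5)/ln(1.066e-5/1.374e-3) = ln(0.000384991)/ln(0.00775837) ≈ 1.6181.
Then e_5 ≈ e_4·(e_4/e_3)^p = 4.104e-9·(0.000384991)^1.6181 = 4.104e-9·2.98482e-06 ≈ 1.225e-14.

1.2e-14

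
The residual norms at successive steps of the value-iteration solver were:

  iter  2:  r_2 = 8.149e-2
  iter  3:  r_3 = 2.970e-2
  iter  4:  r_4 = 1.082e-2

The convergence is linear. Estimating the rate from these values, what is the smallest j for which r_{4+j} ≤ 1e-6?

Rate ρ ≈ r_4/r_3 = 1.082e-2/2.970e-2 = 0.3643.
After j more steps, r_{4+j} ≈ 1.082e-2·ρ^j; need ρ^j ≤ 1e-6/1.082e-2 = 9.24214e-05.
j ≥ ln(9.24214e-05)/ln(0.3643) = -9.2892/-1.00978 = 9.199.
So 10 more iterations are needed.

10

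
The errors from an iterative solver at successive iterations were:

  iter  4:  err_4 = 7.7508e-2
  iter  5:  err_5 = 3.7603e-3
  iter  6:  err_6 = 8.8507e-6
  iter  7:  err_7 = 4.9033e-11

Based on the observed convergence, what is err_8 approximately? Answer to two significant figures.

First estimate the order: p ≈ ln(err_7/err_6) / ln(err_6/err_5) = ln(4.9033e-11/8.8507e-6)/ln(8.8507e-6/3.7603e-3) = ln(5.54001e-06)/ln(0.00235372) ≈ 2.0000.
Then err_8 ≈ err_7·(err_7/err_6)^p = 4.9033e-11·(5.54001e-06)^2.0000 = 4.9033e-11·3.06917e-11 ≈ 1.505e-21.

1.5e-21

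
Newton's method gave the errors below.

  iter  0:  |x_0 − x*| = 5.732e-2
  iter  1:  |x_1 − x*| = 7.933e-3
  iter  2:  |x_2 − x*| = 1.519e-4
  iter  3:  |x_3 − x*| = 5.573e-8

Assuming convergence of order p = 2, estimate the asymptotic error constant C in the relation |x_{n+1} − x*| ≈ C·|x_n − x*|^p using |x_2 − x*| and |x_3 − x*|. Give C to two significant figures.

2.4

C ≈ |x_3 − x*| / |x_2 − x*|^2
  = 5.573e-8 / (1.519e-4)^2
  = 5.573e-8 / 2.30736e-08 ≈ 2.4153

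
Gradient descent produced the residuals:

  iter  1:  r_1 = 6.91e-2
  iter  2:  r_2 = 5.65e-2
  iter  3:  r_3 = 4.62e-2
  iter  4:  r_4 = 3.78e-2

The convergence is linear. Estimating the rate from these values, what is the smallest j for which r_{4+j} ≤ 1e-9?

87

Rate ρ ≈ r_4/r_3 = 3.78e-2/4.62e-2 = 0.8182.
After j more steps, r_{4+j} ≈ 3.78e-2·ρ^j; need ρ^j ≤ 1e-9/3.78e-2 = 2.6455e-08.
j ≥ ln(2.6455e-08)/ln(0.8182) = -17.4478/-0.20065 = 86.956.
So 87 more iterations are needed.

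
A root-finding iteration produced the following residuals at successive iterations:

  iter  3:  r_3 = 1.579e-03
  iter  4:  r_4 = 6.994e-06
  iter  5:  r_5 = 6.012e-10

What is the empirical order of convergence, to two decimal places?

1.73

p ≈ ln(r_5/r_4) / ln(r_4/r_3)
  = ln(6.012e-10/6.994e-06) / ln(6.994e-06/1.579e-03)
  = ln(8.59594e-05) / ln(0.00442939)
  = -9.36164 / -5.41949 ≈ 1.72740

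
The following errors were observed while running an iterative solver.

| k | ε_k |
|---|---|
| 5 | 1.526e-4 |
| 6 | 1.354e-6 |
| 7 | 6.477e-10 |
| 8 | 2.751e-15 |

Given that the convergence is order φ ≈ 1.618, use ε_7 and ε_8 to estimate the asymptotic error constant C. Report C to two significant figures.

C ≈ ε_8 / ε_7^1.618
  = 2.751e-15 / (6.477e-10)^1.618
  = 2.751e-15 / 1.3577e-15 ≈ 2.0262

2.0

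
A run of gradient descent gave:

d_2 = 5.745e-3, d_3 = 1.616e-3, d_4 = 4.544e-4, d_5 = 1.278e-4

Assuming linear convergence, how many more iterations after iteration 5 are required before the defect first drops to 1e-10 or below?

Rate ρ ≈ d_5/d_4 = 1.278e-4/4.544e-4 = 0.2812.
After j more steps, d_{5+j} ≈ 1.278e-4·ρ^j; need ρ^j ≤ 1e-10/1.278e-4 = 7.82473e-07.
j ≥ ln(7.82473e-07)/ln(0.2812) = -14.0608/-1.26869 = 11.083.
So 12 more iterations are needed.

12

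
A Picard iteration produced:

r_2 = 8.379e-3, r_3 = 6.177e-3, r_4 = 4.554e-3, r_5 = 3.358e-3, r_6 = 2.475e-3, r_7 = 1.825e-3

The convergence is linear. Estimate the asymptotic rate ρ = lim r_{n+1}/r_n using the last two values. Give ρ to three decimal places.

0.737

ρ ≈ r_7/r_6 = 1.825e-3/2.475e-3 = 0.73737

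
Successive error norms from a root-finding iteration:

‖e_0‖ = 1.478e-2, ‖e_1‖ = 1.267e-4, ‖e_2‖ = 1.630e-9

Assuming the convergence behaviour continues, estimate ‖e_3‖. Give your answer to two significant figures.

4.4e-21

First estimate the order: p ≈ ln(‖e_2‖/‖e_1‖) / ln(‖e_1‖/‖e_0‖) = ln(1.630e-9/1.267e-4)/ln(1.267e-4/1.478e-2) = ln(1.2865e-05)/ln(0.0085724) ≈ 2.3662.
Then ‖e_3‖ ≈ ‖e_2‖·(‖e_2‖/‖e_1‖)^p = 1.630e-9·(1.2865e-05)^2.3662 = 1.630e-9·2.67846e-12 ≈ 4.366e-21.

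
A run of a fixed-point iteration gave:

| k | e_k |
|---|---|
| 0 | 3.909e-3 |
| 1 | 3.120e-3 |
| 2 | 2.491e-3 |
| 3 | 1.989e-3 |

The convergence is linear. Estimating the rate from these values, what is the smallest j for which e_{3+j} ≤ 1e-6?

Rate ρ ≈ e_3/e_2 = 1.989e-3/2.491e-3 = 0.7985.
After j more steps, e_{3+j} ≈ 1.989e-3·ρ^j; need ρ^j ≤ 1e-6/1.989e-3 = 0.000502765.
j ≥ ln(0.000502765)/ln(0.7985) = -7.5954/-0.22502 = 33.754.
So 34 more iterations are needed.

34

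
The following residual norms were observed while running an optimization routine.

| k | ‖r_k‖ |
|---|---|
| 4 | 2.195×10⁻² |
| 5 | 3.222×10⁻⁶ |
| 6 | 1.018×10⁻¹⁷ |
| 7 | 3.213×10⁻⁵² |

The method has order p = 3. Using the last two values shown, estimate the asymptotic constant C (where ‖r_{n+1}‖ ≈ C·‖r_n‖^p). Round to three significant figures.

0.305

C ≈ ‖r_7‖ / ‖r_6‖^3
  = 3.213×10⁻⁵² / (1.018×10⁻¹⁷)^3
  = 3.213×10⁻⁵² / 1.05498e-51 ≈ 0.30456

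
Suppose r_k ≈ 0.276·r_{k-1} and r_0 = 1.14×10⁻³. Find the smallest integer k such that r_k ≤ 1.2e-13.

18

After k steps, r_k ≈ 1.14×10⁻³·0.276^k.
Need 0.276^k ≤ 1.2e-13/1.14×10⁻³ = 1.05263e-10.
k ≥ ln(1.05263e-10)/ln(0.276) = -22.9746/-1.28735 = 17.846.
Smallest integer k = 18.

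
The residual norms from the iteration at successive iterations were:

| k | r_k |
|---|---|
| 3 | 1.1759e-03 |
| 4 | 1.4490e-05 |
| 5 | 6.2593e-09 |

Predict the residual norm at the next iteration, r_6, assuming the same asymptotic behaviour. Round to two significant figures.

First estimate the order: p ≈ ln(r_5/r_4) / ln(r_4/r_3) = ln(6.2593e-09/1.4490e-05)/ln(1.4490e-05/1.1759e-03) = ln(0.000431974)/ln(0.0123225) ≈ 1.7622.
Then r_6 ≈ r_5·(r_5/r_4)^p = 6.2593e-09·(0.000431974)^1.7622 = 6.2593e-09·1.17762e-06 ≈ 7.371e-15.

7.4e-15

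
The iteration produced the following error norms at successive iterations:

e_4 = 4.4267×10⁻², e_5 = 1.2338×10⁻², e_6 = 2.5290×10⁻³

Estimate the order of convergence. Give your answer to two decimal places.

p ≈ ln(e_6/e_5) / ln(e_5/e_4)
  = ln(2.5290×10⁻³/1.2338×10⁻²) / ln(1.2338×10⁻²/4.4267×10⁻²)
  = ln(0.204976) / ln(0.278718)
  = -1.58486 / -1.27755 ≈ 1.24055

1.24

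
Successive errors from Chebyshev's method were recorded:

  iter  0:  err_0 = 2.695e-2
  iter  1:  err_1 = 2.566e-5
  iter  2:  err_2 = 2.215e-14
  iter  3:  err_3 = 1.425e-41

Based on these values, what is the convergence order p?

3

Consecutive ratios: err_3/err_2 = 1.425e-41/2.215e-14 = 6.43341e-28, err_2/err_1 = 2.215e-14/2.566e-5 = 8.63211e-10.
p ≈ ln(6.43341e-28)/ln(8.63211e-10) = -62.6109/-20.8704 ≈ 3.00.
So the convergence is cubic (order 3).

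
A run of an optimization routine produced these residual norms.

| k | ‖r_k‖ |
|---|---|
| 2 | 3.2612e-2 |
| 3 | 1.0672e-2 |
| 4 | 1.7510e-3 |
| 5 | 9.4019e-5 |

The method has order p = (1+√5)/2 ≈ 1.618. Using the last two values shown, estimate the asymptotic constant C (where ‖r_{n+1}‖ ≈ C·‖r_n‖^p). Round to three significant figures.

2.71

C ≈ ‖r_5‖ / ‖r_4‖^1.618
  = 9.4019e-5 / (1.7510e-3)^1.618
  = 9.4019e-5 / 3.46447e-05 ≈ 2.7138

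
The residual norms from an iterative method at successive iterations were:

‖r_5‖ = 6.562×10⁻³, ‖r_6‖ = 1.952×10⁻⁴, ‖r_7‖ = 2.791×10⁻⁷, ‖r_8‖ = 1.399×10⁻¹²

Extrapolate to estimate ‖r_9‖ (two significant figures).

1.9e-22

First estimate the order: p ≈ ln(‖r_8‖/‖r_7‖) / ln(‖r_7‖/‖r_6‖) = ln(1.399×10⁻¹²/2.791×10⁻⁷)/ln(2.791×10⁻⁷/1.952×10⁻⁴) = ln(5.01254e-06)/ln(0.00142982) ≈ 1.8631.
Then ‖r_9‖ ≈ ‖r_8‖·(‖r_8‖/‖r_7‖)^p = 1.399×10⁻¹²·(5.01254e-06)^1.8631 = 1.399×10⁻¹²·1.3356e-10 ≈ 1.869e-22.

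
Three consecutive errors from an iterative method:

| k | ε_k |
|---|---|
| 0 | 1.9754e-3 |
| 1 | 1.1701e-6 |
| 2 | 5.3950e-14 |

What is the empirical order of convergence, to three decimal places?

2.273

p ≈ ln(ε_2/ε_1) / ln(ε_1/ε_0)
  = ln(5.3950e-14/1.1701e-6) / ln(1.1701e-6/1.9754e-3)
  = ln(4.61072e-08) / ln(0.000592336)
  = -16.892297 / -7.431437 ≈ 2.273086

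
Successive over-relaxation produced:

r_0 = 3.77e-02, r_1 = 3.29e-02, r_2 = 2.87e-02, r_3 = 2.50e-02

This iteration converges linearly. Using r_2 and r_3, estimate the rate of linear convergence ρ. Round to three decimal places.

0.871

ρ ≈ r_3/r_2 = 2.50e-02/2.87e-02 = 0.87108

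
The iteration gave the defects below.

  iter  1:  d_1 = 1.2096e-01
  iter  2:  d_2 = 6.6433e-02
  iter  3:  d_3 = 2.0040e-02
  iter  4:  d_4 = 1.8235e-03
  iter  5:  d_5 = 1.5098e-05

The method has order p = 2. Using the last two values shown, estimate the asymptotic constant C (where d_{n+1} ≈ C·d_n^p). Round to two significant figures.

4.5

C ≈ d_5 / d_4^2
  = 1.5098e-05 / (1.8235e-03)^2
  = 1.5098e-05 / 3.32515e-06 ≈ 4.5405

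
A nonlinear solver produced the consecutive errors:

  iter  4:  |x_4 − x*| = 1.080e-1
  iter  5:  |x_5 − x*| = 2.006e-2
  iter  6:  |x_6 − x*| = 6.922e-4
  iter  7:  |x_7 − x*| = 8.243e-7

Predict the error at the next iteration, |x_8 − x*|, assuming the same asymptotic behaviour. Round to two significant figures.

First estimate the order: p ≈ ln(|x_7 − x*|/|x_6 − x*|) / ln(|x_6 − x*|/|x_5 − x*|) = ln(8.243e-7/6.922e-4)/ln(6.922e-4/2.006e-2) = ln(0.00119084)/ln(0.0345065) ≈ 2.0000.
Then |x_8 − x*| ≈ |x_7 − x*|·(|x_7 − x*|/|x_6 − x*|)^p = 8.243e-7·(0.00119084)^2.0000 = 8.243e-7·1.4181e-06 ≈ 1.169e-12.

1.2e-12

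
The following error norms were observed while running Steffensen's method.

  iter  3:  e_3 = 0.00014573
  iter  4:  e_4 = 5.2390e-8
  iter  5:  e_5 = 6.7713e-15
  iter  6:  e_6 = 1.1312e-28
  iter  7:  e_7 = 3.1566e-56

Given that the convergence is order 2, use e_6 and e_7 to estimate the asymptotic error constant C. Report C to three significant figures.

C ≈ e_7 / e_6^2
  = 3.1566e-56 / (1.1312e-28)^2
  = 3.1566e-56 / 1.27961e-56 ≈ 2.4668

2.47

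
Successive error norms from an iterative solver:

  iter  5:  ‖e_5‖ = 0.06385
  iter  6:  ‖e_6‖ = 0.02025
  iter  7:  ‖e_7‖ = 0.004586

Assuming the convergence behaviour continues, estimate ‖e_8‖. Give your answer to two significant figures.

First estimate the order: p ≈ ln(‖e_7‖/‖e_6‖) / ln(‖e_6‖/‖e_5‖) = ln(0.004586/0.02025)/ln(0.02025/0.06385) = ln(0.226469)/ln(0.31715) ≈ 1.2933.
Then ‖e_8‖ ≈ ‖e_7‖·(‖e_7‖/‖e_6‖)^p = 0.004586·(0.226469)^1.2933 = 0.004586·0.146498 ≈ 0.0006718.

6.7e-4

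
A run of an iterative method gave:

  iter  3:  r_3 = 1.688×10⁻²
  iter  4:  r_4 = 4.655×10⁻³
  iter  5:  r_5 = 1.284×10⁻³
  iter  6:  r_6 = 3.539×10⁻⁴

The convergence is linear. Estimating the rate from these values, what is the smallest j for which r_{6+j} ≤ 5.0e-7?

6

Rate ρ ≈ r_6/r_5 = 3.539×10⁻⁴/1.284×10⁻³ = 0.2756.
After j more steps, r_{6+j} ≈ 3.539×10⁻⁴·ρ^j; need ρ^j ≤ 5.0e-7/3.539×10⁻⁴ = 0.00141283.
j ≥ ln(0.00141283)/ln(0.2756) = -6.5622/-1.28880 = 5.092.
So 6 more iterations are needed.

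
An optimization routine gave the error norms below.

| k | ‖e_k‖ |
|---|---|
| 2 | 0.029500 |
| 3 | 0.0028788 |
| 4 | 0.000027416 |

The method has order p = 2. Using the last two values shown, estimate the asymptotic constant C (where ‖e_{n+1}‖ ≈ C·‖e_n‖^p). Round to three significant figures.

3.31

C ≈ ‖e_4‖ / ‖e_3‖^2
  = 0.000027416 / (0.0028788)^2
  = 0.000027416 / 8.28749e-06 ≈ 3.3081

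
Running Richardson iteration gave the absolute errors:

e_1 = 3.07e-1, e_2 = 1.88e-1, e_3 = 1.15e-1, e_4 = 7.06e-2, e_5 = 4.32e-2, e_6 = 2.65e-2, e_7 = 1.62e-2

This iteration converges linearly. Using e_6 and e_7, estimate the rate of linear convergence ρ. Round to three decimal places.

ρ ≈ e_7/e_6 = 1.62e-2/2.65e-2 = 0.61132

0.611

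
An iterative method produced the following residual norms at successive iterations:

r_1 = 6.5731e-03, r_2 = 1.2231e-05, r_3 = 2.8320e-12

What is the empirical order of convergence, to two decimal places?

p ≈ ln(r_3/r_2) / ln(r_2/r_1)
  = ln(2.8320e-12/1.2231e-05) / ln(1.2231e-05/6.5731e-03)
  = ln(2.31543e-07) / ln(0.00186077)
  = -15.27850 / -6.28676 ≈ 2.43027

2.43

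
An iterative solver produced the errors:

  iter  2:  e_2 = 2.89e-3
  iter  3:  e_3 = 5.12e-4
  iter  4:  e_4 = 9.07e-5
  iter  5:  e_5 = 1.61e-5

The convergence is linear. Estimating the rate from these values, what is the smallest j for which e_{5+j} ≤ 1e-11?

Rate ρ ≈ e_5/e_4 = 1.61e-5/9.07e-5 = 0.1775.
After j more steps, e_{5+j} ≈ 1.61e-5·ρ^j; need ρ^j ≤ 1e-11/1.61e-5 = 6.21118e-07.
j ≥ ln(6.21118e-07)/ln(0.1775) = -14.2917/-1.72878 = 8.267.
So 9 more iterations are needed.

9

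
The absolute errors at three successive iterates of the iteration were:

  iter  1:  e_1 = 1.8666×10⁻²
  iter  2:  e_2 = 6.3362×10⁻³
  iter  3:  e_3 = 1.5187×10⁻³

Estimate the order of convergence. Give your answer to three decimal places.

p ≈ ln(e_3/e_2) / ln(e_2/e_1)
  = ln(1.5187×10⁻³/6.3362×10⁻³) / ln(6.3362×10⁻³/1.8666×10⁻²)
  = ln(0.239686) / ln(0.339451)
  = -1.428426 / -1.080426 ≈ 1.322095

1.322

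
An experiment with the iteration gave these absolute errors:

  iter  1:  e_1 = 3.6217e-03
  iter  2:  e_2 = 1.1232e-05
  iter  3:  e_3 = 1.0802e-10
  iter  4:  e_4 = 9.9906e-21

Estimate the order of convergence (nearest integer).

2

Consecutive ratios: e_4/e_3 = 9.9906e-21/1.0802e-10 = 9.24884e-11, e_3/e_2 = 1.0802e-10/1.1232e-05 = 9.61717e-06.
p ≈ ln(9.24884e-11)/ln(9.61717e-06) = -23.1039/-11.5520 ≈ 2.00.
So the convergence is quadratic (order 2).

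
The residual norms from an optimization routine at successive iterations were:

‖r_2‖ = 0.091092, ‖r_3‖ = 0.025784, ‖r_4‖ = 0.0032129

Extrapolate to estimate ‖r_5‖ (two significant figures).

1.0e-4

First estimate the order: p ≈ ln(‖r_4‖/‖r_3‖) / ln(‖r_3‖/‖r_2‖) = ln(0.0032129/0.025784)/ln(0.025784/0.091092) = ln(0.124608)/ln(0.283054) ≈ 1.6501.
Then ‖r_5‖ ≈ ‖r_4‖·(‖r_4‖/‖r_3‖)^p = 0.0032129·(0.124608)^1.6501 = 0.0032129·0.0321781 ≈ 0.0001034.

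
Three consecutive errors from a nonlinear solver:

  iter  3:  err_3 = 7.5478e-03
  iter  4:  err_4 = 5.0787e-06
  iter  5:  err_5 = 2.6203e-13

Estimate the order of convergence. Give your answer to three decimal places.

2.297

p ≈ ln(err_5/err_4) / ln(err_4/err_3)
  = ln(2.6203e-13/5.0787e-06) / ln(5.0787e-06/7.5478e-03)
  = ln(5.15939e-08) / ln(0.000672872)
  = -16.779862 / -7.303955 ≈ 2.297367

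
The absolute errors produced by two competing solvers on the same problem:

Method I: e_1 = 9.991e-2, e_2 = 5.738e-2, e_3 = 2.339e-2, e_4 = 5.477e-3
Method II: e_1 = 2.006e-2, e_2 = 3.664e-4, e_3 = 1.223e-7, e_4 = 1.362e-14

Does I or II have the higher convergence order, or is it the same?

Method I: p ≈ ln(5.477e-3/2.339e-2)/ln(2.339e-2/5.738e-2) ≈ 1.62.
Method II: p ≈ ln(1.362e-14/1.223e-7)/ln(1.223e-7/3.664e-4) ≈ 2.00.
Method II has the higher order (≈2.0 vs ≈1.6).

II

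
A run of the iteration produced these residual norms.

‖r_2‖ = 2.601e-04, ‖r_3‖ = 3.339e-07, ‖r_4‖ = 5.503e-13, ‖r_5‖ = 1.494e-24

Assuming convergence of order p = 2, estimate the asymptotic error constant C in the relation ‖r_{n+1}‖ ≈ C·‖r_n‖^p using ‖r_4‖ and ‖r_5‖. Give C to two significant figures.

4.9

C ≈ ‖r_5‖ / ‖r_4‖^2
  = 1.494e-24 / (5.503e-13)^2
  = 1.494e-24 / 3.0283e-25 ≈ 4.9335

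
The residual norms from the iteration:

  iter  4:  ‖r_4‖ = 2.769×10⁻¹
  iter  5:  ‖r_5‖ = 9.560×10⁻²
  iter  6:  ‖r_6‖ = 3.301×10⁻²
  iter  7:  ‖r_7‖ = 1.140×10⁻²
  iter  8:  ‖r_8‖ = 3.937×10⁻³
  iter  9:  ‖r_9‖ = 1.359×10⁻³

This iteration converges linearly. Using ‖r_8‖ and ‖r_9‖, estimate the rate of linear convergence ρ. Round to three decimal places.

0.345

ρ ≈ ‖r_9‖/‖r_8‖ = 1.359×10⁻³/3.937×10⁻³ = 0.34519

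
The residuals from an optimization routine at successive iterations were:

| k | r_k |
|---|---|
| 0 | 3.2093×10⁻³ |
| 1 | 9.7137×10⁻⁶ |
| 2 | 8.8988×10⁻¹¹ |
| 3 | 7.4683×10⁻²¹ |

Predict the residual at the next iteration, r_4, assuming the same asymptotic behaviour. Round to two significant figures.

5.3e-41

First estimate the order: p ≈ ln(r_3/r_2) / ln(r_2/r_1) = ln(7.4683×10⁻²¹/8.8988×10⁻¹¹)/ln(8.8988×10⁻¹¹/9.7137×10⁻⁶) = ln(8.39248e-11)/ln(9.16108e-06) ≈ 2.0000.
Then r_4 ≈ r_3·(r_3/r_2)^p = 7.4683×10⁻²¹·(8.39248e-11)^2.0000 = 7.4683×10⁻²¹·7.04337e-21 ≈ 5.26e-41.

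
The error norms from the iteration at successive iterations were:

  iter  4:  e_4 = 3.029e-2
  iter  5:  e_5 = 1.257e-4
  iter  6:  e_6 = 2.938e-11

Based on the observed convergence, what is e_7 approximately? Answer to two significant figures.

First estimate the order: p ≈ ln(e_6/e_5) / ln(e_5/e_4) = ln(2.938e-11/1.257e-4)/ln(1.257e-4/3.029e-2) = ln(2.33731e-07)/ln(0.00414988) ≈ 2.7840.
Then e_7 ≈ e_6·(e_6/e_5)^p = 2.938e-11·(2.33731e-07)^2.7840 = 2.938e-11·3.45546e-19 ≈ 1.015e-29.

1.0e-29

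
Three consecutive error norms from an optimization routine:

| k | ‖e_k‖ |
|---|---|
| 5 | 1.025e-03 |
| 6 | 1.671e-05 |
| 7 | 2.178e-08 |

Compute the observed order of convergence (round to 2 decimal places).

p ≈ ln(‖e_7‖/‖e_6‖) / ln(‖e_6‖/‖e_5‖)
  = ln(2.178e-08/1.671e-05) / ln(1.671e-05/1.025e-03)
  = ln(0.00130341) / ln(0.0163024)
  = -6.64277 / -4.11644 ≈ 1.61372

1.61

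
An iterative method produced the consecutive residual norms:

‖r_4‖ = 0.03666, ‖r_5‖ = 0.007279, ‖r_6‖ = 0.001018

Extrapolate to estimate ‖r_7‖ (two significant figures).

9.3e-5

First estimate the order: p ≈ ln(‖r_6‖/‖r_5‖) / ln(‖r_5‖/‖r_4‖) = ln(0.001018/0.007279)/ln(0.007279/0.03666) = ln(0.139854)/ln(0.198554) ≈ 1.2168.
Then ‖r_7‖ ≈ ‖r_6‖·(‖r_6‖/‖r_5‖)^p = 0.001018·(0.139854)^1.2168 = 0.001018·0.0912971 ≈ 9.294e-05.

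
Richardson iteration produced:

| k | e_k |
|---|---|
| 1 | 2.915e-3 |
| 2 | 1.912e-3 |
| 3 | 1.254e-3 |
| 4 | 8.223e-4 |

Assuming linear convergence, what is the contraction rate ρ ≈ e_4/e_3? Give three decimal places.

ρ ≈ e_4/e_3 = 8.223e-4/1.254e-3 = 0.65574

0.656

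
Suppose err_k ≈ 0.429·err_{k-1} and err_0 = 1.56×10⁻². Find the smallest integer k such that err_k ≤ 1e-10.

23

After k steps, err_k ≈ 1.56×10⁻²·0.429^k.
Need 0.429^k ≤ 1e-10/1.56×10⁻² = 6.41026e-09.
k ≥ ln(6.41026e-09)/ln(0.429) = -18.8654/-0.84630 = 22.292.
Smallest integer k = 23.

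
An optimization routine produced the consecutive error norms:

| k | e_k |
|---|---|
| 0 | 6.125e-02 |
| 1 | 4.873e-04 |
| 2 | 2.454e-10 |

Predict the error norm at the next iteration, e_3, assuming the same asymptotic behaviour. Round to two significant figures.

3.1e-29

First estimate the order: p ≈ ln(e_2/e_1) / ln(e_1/e_0) = ln(2.454e-10/4.873e-04)/ln(4.873e-04/6.125e-02) = ln(5.03591e-07)/ln(0.00795592) ≈ 3.0000.
Then e_3 ≈ e_2·(e_2/e_1)^p = 2.454e-10·(5.03591e-07)^3.0000 = 2.454e-10·1.27713e-19 ≈ 3.134e-29.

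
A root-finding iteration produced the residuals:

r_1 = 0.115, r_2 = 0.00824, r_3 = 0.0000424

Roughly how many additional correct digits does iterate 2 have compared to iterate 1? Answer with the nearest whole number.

1

Digits gained ≈ log₁₀(r_1/r_2) = log₁₀(0.115/0.00824) = log₁₀(13.9563) ≈ 1.145.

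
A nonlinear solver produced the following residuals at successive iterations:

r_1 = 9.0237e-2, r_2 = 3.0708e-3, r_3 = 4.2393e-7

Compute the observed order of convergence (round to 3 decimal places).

2.629

p ≈ ln(r_3/r_2) / ln(r_2/r_1)
  = ln(4.2393e-7/3.0708e-3) / ln(3.0708e-3/9.0237e-2)
  = ln(0.000138052) / ln(0.0340304)
  = -8.887880 / -3.380501 ≈ 2.629161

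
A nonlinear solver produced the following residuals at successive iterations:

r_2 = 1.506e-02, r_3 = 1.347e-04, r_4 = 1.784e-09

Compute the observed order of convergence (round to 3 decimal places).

2.381

p ≈ ln(r_4/r_3) / ln(r_3/r_2)
  = ln(1.784e-09/1.347e-04) / ln(1.347e-04/1.506e-02)
  = ln(1.32442e-05) / ln(0.00894422)
  = -11.231951 / -4.716748 ≈ 2.381291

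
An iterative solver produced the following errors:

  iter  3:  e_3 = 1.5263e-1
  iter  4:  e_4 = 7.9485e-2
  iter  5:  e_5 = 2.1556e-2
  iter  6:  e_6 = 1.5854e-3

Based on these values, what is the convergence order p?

Consecutive ratios: e_6/e_5 = 1.5854e-3/2.1556e-2 = 0.073548, e_5/e_4 = 2.1556e-2/7.9485e-2 = 0.271196.
p ≈ ln(0.073548)/ln(0.271196) = -2.6098/-1.3049 ≈ 2.00.
So the convergence is quadratic (order 2).

2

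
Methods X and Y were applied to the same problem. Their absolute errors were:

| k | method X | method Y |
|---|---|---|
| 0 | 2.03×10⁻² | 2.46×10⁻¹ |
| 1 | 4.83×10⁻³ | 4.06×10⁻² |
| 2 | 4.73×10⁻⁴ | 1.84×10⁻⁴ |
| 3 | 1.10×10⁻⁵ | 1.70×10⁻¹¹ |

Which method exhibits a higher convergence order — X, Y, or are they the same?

Method X: p ≈ ln(1.10×10⁻⁵/4.73×10⁻⁴)/ln(4.73×10⁻⁴/4.83×10⁻³) ≈ 1.62.
Method Y: p ≈ ln(1.70×10⁻¹¹/1.84×10⁻⁴)/ln(1.84×10⁻⁴/4.06×10⁻²) ≈ 3.00.
Method Y has the higher order (≈3.0 vs ≈1.6).

Y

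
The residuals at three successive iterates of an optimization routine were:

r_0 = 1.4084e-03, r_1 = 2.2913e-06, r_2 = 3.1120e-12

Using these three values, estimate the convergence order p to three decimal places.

2.104

p ≈ ln(r_2/r_1) / ln(r_1/r_0)
  = ln(3.1120e-12/2.2913e-06) / ln(2.2913e-06/1.4084e-03)
  = ln(1.35818e-06) / ln(0.00162688)
  = -13.509365 / -6.421091 ≈ 2.103905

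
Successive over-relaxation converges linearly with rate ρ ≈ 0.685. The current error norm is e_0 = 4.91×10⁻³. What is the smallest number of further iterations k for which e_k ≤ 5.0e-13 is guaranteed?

After k steps, e_k ≈ 4.91×10⁻³·0.685^k.
Need 0.685^k ≤ 5.0e-13/4.91×10⁻³ = 1.01833e-10.
k ≥ ln(1.01833e-10)/ln(0.685) = -23.0077/-0.37834 = 60.812.
Smallest integer k = 61.

61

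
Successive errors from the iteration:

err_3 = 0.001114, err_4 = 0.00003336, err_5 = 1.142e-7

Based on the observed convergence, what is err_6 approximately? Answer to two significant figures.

1.2e-11

First estimate the order: p ≈ ln(err_5/err_4) / ln(err_4/err_3) = ln(1.142e-7/0.00003336)/ln(0.00003336/0.001114) = ln(0.00342326)/ln(0.0299461) ≈ 1.6182.
Then err_6 ≈ err_5·(err_5/err_4)^p = 1.142e-7·(0.00342326)^1.6182 = 1.142e-7·0.000102384 ≈ 1.169e-11.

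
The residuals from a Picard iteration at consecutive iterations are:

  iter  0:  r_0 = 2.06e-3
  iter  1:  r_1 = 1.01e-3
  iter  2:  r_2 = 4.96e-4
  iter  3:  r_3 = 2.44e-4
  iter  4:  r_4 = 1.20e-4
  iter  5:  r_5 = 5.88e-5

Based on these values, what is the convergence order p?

Consecutive ratios: r_5/r_4 = 5.88e-5/1.20e-4 = 0.49, r_4/r_3 = 1.20e-4/2.44e-4 = 0.491803.
p ≈ ln(0.49)/ln(0.491803) = -0.7133/-0.7097 ≈ 1.01.
So the convergence is linear (order 1).

1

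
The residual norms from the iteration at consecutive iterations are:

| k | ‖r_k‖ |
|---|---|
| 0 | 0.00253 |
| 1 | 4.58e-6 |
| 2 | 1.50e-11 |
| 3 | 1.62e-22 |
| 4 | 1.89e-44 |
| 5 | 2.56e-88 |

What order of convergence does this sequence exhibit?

2

Consecutive ratios: ‖r_5‖/‖r_4‖ = 2.56e-88/1.89e-44 = 1.3545e-44, ‖r_4‖/‖r_3‖ = 1.89e-44/1.62e-22 = 1.16667e-22.
p ≈ ln(1.3545e-44)/ln(1.16667e-22) = -101.0103/-50.5027 ≈ 2.00.
So the convergence is quadratic (order 2).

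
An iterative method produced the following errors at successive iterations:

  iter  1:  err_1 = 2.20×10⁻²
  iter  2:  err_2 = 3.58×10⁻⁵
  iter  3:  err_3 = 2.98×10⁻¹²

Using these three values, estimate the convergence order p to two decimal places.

2.54

p ≈ ln(err_3/err_2) / ln(err_2/err_1)
  = ln(2.98×10⁻¹²/3.58×10⁻⁵) / ln(3.58×10⁻⁵/2.20×10⁻²)
  = ln(8.32402e-08) / ln(0.00162727)
  = -16.30154 / -6.42085 ≈ 2.53884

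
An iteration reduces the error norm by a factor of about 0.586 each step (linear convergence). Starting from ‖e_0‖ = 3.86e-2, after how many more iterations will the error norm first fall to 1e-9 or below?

33

After k steps, ‖e_k‖ ≈ 3.86e-2·0.586^k.
Need 0.586^k ≤ 1e-9/3.86e-2 = 2.59067e-08.
k ≥ ln(2.59067e-08)/ln(0.586) = -17.4688/-0.53444 = 32.686.
Smallest integer k = 33.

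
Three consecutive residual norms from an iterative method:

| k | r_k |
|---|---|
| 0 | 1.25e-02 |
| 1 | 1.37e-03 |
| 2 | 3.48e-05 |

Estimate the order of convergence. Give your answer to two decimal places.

1.66

p ≈ ln(r_2/r_1) / ln(r_1/r_0)
  = ln(3.48e-05/1.37e-03) / ln(1.37e-03/1.25e-02)
  = ln(0.0254015) / ln(0.1096)
  = -3.67295 / -2.21092 ≈ 1.66128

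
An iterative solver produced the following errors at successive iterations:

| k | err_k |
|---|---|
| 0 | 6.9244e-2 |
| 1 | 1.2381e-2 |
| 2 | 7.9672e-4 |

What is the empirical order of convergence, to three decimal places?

1.594

p ≈ ln(err_2/err_1) / ln(err_1/err_0)
  = ln(7.9672e-4/1.2381e-2) / ln(1.2381e-2/6.9244e-2)
  = ln(0.0643502) / ln(0.178802)
  = -2.743415 / -1.721476 ≈ 1.593641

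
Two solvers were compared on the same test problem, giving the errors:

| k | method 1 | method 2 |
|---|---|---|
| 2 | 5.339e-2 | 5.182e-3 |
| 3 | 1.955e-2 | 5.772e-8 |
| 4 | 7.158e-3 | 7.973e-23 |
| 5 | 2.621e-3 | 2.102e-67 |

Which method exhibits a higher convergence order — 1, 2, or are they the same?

Method 1: p ≈ ln(2.621e-3/7.158e-3)/ln(7.158e-3/1.955e-2) ≈ 1.00.
Method 2: p ≈ ln(2.102e-67/7.973e-23)/ln(7.973e-23/5.772e-8) ≈ 3.00.
Method 2 has the higher order (≈3.0 vs ≈1.0).

2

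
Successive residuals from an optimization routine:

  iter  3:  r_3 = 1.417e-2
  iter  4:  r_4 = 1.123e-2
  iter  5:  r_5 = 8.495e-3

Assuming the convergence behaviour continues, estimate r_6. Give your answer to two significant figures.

6.1e-3

First estimate the order: p ≈ ln(r_5/r_4) / ln(r_4/r_3) = ln(8.495e-3/1.123e-2)/ln(1.123e-2/1.417e-2) = ln(0.756456)/ln(0.792519) ≈ 1.2003.
Then r_6 ≈ r_5·(r_5/r_4)^p = 8.495e-3·(0.756456)^1.2003 = 8.495e-3·0.715326 ≈ 0.006077.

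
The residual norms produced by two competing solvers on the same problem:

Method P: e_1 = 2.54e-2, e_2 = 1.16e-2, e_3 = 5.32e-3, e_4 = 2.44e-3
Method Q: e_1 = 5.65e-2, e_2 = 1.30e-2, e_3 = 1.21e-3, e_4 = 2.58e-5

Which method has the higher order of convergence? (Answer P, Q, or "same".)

Q

Method P: p ≈ ln(2.44e-3/5.32e-3)/ln(5.32e-3/1.16e-2) ≈ 1.00.
Method Q: p ≈ ln(2.58e-5/1.21e-3)/ln(1.21e-3/1.30e-2) ≈ 1.62.
Method Q has the higher order (≈1.6 vs ≈1.0).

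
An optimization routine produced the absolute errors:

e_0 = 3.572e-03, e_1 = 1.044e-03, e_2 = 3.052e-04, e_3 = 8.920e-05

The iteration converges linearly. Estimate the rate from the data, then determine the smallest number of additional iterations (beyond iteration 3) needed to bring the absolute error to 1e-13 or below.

Rate ρ ≈ e_3/e_2 = 8.920e-05/3.052e-04 = 0.2923.
After j more steps, e_{3+j} ≈ 8.920e-05·ρ^j; need ρ^j ≤ 1e-13/8.920e-05 = 1.12108e-09.
j ≥ ln(1.12108e-09)/ln(0.2923) = -20.6090/-1.22997 = 16.756.
So 17 more iterations are needed.

17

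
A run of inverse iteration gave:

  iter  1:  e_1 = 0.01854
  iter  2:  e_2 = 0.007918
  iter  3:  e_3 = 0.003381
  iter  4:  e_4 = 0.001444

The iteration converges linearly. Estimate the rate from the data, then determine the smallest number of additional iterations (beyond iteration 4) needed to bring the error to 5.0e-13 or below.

Rate ρ ≈ e_4/e_3 = 0.001444/0.003381 = 0.4271.
After j more steps, e_{4+j} ≈ 0.001444·ρ^j; need ρ^j ≤ 5.0e-13/0.001444 = 3.4626e-10.
j ≥ ln(3.4626e-10)/ln(0.4271) = -21.7838/-0.85074 = 25.606.
So 26 more iterations are needed.

26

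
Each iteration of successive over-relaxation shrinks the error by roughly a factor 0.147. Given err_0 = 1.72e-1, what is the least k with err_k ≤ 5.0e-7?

After k steps, err_k ≈ 1.72e-1·0.147^k.
Need 0.147^k ≤ 5.0e-7/1.72e-1 = 2.90698e-06.
k ≥ ln(2.90698e-06)/ln(0.147) = -12.7484/-1.91732 = 6.649.
Smallest integer k = 7.

7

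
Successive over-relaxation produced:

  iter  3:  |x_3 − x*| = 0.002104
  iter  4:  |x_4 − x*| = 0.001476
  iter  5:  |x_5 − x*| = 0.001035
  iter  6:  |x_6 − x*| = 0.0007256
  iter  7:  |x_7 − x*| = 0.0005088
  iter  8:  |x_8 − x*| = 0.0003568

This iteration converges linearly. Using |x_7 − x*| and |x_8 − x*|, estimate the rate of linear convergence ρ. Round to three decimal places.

ρ ≈ |x_8 − x*|/|x_7 − x*| = 0.0003568/0.0005088 = 0.70126

0.701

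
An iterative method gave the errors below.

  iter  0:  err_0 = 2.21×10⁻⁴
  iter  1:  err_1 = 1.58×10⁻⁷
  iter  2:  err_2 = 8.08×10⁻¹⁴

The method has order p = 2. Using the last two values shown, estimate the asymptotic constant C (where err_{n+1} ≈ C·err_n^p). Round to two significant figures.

3.2

C ≈ err_2 / err_1^2
  = 8.08×10⁻¹⁴ / (1.58×10⁻⁷)^2
  = 8.08×10⁻¹⁴ / 2.4964e-14 ≈ 3.2367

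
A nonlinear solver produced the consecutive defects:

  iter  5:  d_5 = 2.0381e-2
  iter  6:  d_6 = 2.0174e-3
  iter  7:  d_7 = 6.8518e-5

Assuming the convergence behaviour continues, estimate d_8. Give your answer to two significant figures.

First estimate the order: p ≈ ln(d_7/d_6) / ln(d_6/d_5) = ln(6.8518e-5/2.0174e-3)/ln(2.0174e-3/2.0381e-2) = ln(0.0339635)/ln(0.0989843) ≈ 1.4625.
Then d_8 ≈ d_7·(d_7/d_6)^p = 6.8518e-5·(0.0339635)^1.4625 = 6.8518e-5·0.00710568 ≈ 4.869e-07.

4.9e-7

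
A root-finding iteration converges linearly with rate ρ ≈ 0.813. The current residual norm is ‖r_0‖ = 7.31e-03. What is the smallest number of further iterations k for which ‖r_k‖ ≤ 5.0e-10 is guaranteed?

After k steps, ‖r_k‖ ≈ 7.31e-03·0.813^k.
Need 0.813^k ≤ 5.0e-10/7.31e-03 = 6.83995e-08.
k ≥ ln(6.83995e-08)/ln(0.813) = -16.4979/-0.20702 = 79.692.
Smallest integer k = 80.

80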